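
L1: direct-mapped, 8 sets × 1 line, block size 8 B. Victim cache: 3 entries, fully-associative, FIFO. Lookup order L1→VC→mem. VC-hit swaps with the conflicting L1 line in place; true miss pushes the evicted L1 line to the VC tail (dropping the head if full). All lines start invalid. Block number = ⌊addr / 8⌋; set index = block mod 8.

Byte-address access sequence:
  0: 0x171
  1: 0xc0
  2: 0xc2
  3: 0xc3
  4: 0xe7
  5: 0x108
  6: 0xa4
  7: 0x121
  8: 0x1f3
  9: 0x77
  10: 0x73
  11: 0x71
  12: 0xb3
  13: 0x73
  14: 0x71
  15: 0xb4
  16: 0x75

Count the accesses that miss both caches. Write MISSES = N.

MISSES = 9

0: 0x171 (blk 46, set 6) → MISS  vc=[]
1: 0xc0 (blk 24, set 0) → MISS  vc=[]
2: 0xc2 (blk 24, set 0) → L1-HIT  vc=[]
3: 0xc3 (blk 24, set 0) → L1-HIT  vc=[]
4: 0xe7 (blk 28, set 4) → MISS  vc=[]
5: 0x108 (blk 33, set 1) → MISS  vc=[]
6: 0xa4 (blk 20, set 4) → MISS  vc=[28]
7: 0x121 (blk 36, set 4) → MISS  vc=[28, 20]
8: 0x1f3 (blk 62, set 6) → MISS  vc=[28, 20, 46]
9: 0x77 (blk 14, set 6) → MISS  vc=[20, 46, 62]
10: 0x73 (blk 14, set 6) → L1-HIT  vc=[20, 46, 62]
11: 0x71 (blk 14, set 6) → L1-HIT  vc=[20, 46, 62]
12: 0xb3 (blk 22, set 6) → MISS  vc=[46, 62, 14]
13: 0x73 (blk 14, set 6) → VC-HIT  vc=[46, 62, 22]
14: 0x71 (blk 14, set 6) → L1-HIT  vc=[46, 62, 22]
15: 0xb4 (blk 22, set 6) → VC-HIT  vc=[46, 62, 14]
16: 0x75 (blk 14, set 6) → VC-HIT  vc=[46, 62, 22]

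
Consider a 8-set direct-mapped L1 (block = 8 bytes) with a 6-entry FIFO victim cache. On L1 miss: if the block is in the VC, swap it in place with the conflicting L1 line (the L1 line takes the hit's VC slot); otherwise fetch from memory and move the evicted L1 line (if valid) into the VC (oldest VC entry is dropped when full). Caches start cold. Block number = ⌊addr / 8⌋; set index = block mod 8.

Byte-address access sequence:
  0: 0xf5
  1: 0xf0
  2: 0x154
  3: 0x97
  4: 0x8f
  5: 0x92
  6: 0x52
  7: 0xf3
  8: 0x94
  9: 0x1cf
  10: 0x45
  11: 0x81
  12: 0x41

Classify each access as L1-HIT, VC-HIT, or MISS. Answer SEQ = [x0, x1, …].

  [0] addr=0xf5 blk=30 s=6: MISS | VC []
  [1] addr=0xf0 blk=30 s=6: L1-HIT | VC []
  [2] addr=0x154 blk=42 s=2: MISS | VC []
  [3] addr=0x97 blk=18 s=2: MISS | VC [42]
  [4] addr=0x8f blk=17 s=1: MISS | VC [42]
  [5] addr=0x92 blk=18 s=2: L1-HIT | VC [42]
  [6] addr=0x52 blk=10 s=2: MISS | VC [42, 18]
  [7] addr=0xf3 blk=30 s=6: L1-HIT | VC [42, 18]
  [8] addr=0x94 blk=18 s=2: VC-HIT | VC [42, 10]
  [9] addr=0x1cf blk=57 s=1: MISS | VC [42, 10, 17]
  [10] addr=0x45 blk=8 s=0: MISS | VC [42, 10, 17]
  [11] addr=0x81 blk=16 s=0: MISS | VC [42, 10, 17, 8]
  [12] addr=0x41 blk=8 s=0: VC-HIT | VC [42, 10, 17, 16]

SEQ = [MISS, L1-HIT, MISS, MISS, MISS, L1-HIT, MISS, L1-HIT, VC-HIT, MISS, MISS, MISS, VC-HIT]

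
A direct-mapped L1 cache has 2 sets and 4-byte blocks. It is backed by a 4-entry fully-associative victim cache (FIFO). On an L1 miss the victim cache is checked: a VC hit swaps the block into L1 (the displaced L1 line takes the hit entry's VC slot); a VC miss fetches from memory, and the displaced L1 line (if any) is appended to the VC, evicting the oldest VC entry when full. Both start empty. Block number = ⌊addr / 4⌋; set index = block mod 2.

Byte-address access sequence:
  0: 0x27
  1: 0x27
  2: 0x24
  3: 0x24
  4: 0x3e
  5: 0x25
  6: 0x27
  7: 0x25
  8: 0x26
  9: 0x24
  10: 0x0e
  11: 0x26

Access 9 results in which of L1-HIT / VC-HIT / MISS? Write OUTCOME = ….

OUTCOME = L1-HIT

  [0] addr=0x27 blk=9 s=1: MISS | VC []
  [1] addr=0x27 blk=9 s=1: L1-HIT | VC []
  [2] addr=0x24 blk=9 s=1: L1-HIT | VC []
  [3] addr=0x24 blk=9 s=1: L1-HIT | VC []
  [4] addr=0x3e blk=15 s=1: MISS | VC [9]
  [5] addr=0x25 blk=9 s=1: VC-HIT | VC [15]
  [6] addr=0x27 blk=9 s=1: L1-HIT | VC [15]
  [7] addr=0x25 blk=9 s=1: L1-HIT | VC [15]
  [8] addr=0x26 blk=9 s=1: L1-HIT | VC [15]
  [9] addr=0x24 blk=9 s=1: L1-HIT | VC [15]
  [10] addr=0xe blk=3 s=1: MISS | VC [15, 9]
  [11] addr=0x26 blk=9 s=1: VC-HIT | VC [15, 3]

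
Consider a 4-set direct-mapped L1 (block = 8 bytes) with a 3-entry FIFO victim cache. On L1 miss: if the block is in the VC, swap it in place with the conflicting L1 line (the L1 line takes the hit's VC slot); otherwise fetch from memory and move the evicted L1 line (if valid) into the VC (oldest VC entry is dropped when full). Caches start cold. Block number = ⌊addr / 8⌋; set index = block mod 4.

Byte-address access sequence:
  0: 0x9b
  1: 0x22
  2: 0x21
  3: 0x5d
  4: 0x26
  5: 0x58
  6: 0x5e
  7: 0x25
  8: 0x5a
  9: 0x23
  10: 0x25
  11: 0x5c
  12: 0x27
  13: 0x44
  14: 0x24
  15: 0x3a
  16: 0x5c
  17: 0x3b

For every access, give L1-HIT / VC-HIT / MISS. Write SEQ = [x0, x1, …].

SEQ = [MISS, MISS, L1-HIT, MISS, L1-HIT, L1-HIT, L1-HIT, L1-HIT, L1-HIT, L1-HIT, L1-HIT, L1-HIT, L1-HIT, MISS, VC-HIT, MISS, VC-HIT, VC-HIT]

0: 0x9b (blk 19, set 3) → MISS  vc=[]
1: 0x22 (blk 4, set 0) → MISS  vc=[]
2: 0x21 (blk 4, set 0) → L1-HIT  vc=[]
3: 0x5d (blk 11, set 3) → MISS  vc=[19]
4: 0x26 (blk 4, set 0) → L1-HIT  vc=[19]
5: 0x58 (blk 11, set 3) → L1-HIT  vc=[19]
6: 0x5e (blk 11, set 3) → L1-HIT  vc=[19]
7: 0x25 (blk 4, set 0) → L1-HIT  vc=[19]
8: 0x5a (blk 11, set 3) → L1-HIT  vc=[19]
9: 0x23 (blk 4, set 0) → L1-HIT  vc=[19]
10: 0x25 (blk 4, set 0) → L1-HIT  vc=[19]
11: 0x5c (blk 11, set 3) → L1-HIT  vc=[19]
12: 0x27 (blk 4, set 0) → L1-HIT  vc=[19]
13: 0x44 (blk 8, set 0) → MISS  vc=[19, 4]
14: 0x24 (blk 4, set 0) → VC-HIT  vc=[19, 8]
15: 0x3a (blk 7, set 3) → MISS  vc=[19, 8, 11]
16: 0x5c (blk 11, set 3) → VC-HIT  vc=[19, 8, 7]
17: 0x3b (blk 7, set 3) → VC-HIT  vc=[19, 8, 11]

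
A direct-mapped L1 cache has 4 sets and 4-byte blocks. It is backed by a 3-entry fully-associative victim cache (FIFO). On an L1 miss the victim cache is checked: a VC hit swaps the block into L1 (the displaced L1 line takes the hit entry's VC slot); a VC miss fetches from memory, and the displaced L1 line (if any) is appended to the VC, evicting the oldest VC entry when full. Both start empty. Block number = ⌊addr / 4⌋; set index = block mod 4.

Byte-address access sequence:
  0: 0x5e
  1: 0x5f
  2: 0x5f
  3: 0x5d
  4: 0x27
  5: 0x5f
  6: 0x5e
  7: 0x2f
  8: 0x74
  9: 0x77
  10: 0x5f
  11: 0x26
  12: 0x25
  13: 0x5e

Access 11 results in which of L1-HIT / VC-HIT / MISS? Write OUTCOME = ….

#0 0x5e→b23/s3 MISS; vc=[]
#1 0x5f→b23/s3 L1-HIT; vc=[]
#2 0x5f→b23/s3 L1-HIT; vc=[]
#3 0x5d→b23/s3 L1-HIT; vc=[]
#4 0x27→b9/s1 MISS; vc=[]
#5 0x5f→b23/s3 L1-HIT; vc=[]
#6 0x5e→b23/s3 L1-HIT; vc=[]
#7 0x2f→b11/s3 MISS; vc=[23]
#8 0x74→b29/s1 MISS; vc=[23,9]
#9 0x77→b29/s1 L1-HIT; vc=[23,9]
#10 0x5f→b23/s3 VC-HIT; vc=[11,9]
#11 0x26→b9/s1 VC-HIT; vc=[11,29]
#12 0x25→b9/s1 L1-HIT; vc=[11,29]
#13 0x5e→b23/s3 L1-HIT; vc=[11,29]

OUTCOME = VC-HIT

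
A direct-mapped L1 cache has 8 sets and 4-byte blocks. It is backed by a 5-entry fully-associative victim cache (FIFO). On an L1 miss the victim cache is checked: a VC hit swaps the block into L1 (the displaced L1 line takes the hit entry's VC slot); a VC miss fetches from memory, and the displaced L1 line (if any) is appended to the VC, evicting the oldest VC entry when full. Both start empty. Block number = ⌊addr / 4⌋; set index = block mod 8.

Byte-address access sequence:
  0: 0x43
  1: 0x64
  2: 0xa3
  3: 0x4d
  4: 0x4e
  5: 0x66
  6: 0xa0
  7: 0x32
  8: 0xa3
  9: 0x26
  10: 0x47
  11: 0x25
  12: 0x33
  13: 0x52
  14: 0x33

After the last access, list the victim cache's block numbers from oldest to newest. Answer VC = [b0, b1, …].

VC = [16, 25, 17, 20]

  [0] addr=0x43 blk=16 s=0: MISS | VC []
  [1] addr=0x64 blk=25 s=1: MISS | VC []
  [2] addr=0xa3 blk=40 s=0: MISS | VC [16]
  [3] addr=0x4d blk=19 s=3: MISS | VC [16]
  [4] addr=0x4e blk=19 s=3: L1-HIT | VC [16]
  [5] addr=0x66 blk=25 s=1: L1-HIT | VC [16]
  [6] addr=0xa0 blk=40 s=0: L1-HIT | VC [16]
  [7] addr=0x32 blk=12 s=4: MISS | VC [16]
  [8] addr=0xa3 blk=40 s=0: L1-HIT | VC [16]
  [9] addr=0x26 blk=9 s=1: MISS | VC [16, 25]
  [10] addr=0x47 blk=17 s=1: MISS | VC [16, 25, 9]
  [11] addr=0x25 blk=9 s=1: VC-HIT | VC [16, 25, 17]
  [12] addr=0x33 blk=12 s=4: L1-HIT | VC [16, 25, 17]
  [13] addr=0x52 blk=20 s=4: MISS | VC [16, 25, 17, 12]
  [14] addr=0x33 blk=12 s=4: VC-HIT | VC [16, 25, 17, 20]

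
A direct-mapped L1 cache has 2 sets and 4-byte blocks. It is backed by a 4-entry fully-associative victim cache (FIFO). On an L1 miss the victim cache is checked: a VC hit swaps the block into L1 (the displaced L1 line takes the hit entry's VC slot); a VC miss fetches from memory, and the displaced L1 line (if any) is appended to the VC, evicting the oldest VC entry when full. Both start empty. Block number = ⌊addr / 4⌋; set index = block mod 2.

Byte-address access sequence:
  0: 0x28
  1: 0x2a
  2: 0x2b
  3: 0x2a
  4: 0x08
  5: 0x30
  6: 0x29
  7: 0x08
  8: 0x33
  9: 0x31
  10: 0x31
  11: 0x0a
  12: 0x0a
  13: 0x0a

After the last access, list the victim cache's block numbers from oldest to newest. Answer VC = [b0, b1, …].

VC = [12, 10]

0: 0x28 (blk 10, set 0) → MISS  vc=[]
1: 0x2a (blk 10, set 0) → L1-HIT  vc=[]
2: 0x2b (blk 10, set 0) → L1-HIT  vc=[]
3: 0x2a (blk 10, set 0) → L1-HIT  vc=[]
4: 0x8 (blk 2, set 0) → MISS  vc=[10]
5: 0x30 (blk 12, set 0) → MISS  vc=[10, 2]
6: 0x29 (blk 10, set 0) → VC-HIT  vc=[12, 2]
7: 0x8 (blk 2, set 0) → VC-HIT  vc=[12, 10]
8: 0x33 (blk 12, set 0) → VC-HIT  vc=[2, 10]
9: 0x31 (blk 12, set 0) → L1-HIT  vc=[2, 10]
10: 0x31 (blk 12, set 0) → L1-HIT  vc=[2, 10]
11: 0xa (blk 2, set 0) → VC-HIT  vc=[12, 10]
12: 0xa (blk 2, set 0) → L1-HIT  vc=[12, 10]
13: 0xa (blk 2, set 0) → L1-HIT  vc=[12, 10]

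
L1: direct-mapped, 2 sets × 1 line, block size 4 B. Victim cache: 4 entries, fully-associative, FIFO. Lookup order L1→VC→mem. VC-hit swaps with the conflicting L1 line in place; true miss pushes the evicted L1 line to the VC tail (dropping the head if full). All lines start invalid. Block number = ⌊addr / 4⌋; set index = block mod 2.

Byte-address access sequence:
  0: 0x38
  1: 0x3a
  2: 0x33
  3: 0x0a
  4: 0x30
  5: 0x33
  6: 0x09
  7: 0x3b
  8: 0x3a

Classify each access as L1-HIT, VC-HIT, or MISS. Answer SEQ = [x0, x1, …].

SEQ = [MISS, L1-HIT, MISS, MISS, VC-HIT, L1-HIT, VC-HIT, VC-HIT, L1-HIT]

0: 0x38 (blk 14, set 0) → MISS  vc=[]
1: 0x3a (blk 14, set 0) → L1-HIT  vc=[]
2: 0x33 (blk 12, set 0) → MISS  vc=[14]
3: 0xa (blk 2, set 0) → MISS  vc=[14, 12]
4: 0x30 (blk 12, set 0) → VC-HIT  vc=[14, 2]
5: 0x33 (blk 12, set 0) → L1-HIT  vc=[14, 2]
6: 0x9 (blk 2, set 0) → VC-HIT  vc=[14, 12]
7: 0x3b (blk 14, set 0) → VC-HIT  vc=[2, 12]
8: 0x3a (blk 14, set 0) → L1-HIT  vc=[2, 12]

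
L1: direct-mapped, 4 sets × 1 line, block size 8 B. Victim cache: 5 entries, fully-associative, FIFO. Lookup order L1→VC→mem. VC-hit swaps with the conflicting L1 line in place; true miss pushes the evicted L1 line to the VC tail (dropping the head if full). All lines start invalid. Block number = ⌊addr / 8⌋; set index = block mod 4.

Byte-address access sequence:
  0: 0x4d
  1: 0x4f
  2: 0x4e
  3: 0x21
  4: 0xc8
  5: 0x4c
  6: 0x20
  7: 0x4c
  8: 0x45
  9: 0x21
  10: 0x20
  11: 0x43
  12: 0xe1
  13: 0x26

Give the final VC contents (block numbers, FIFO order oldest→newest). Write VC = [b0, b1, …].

#0 0x4d→b9/s1 MISS; vc=[]
#1 0x4f→b9/s1 L1-HIT; vc=[]
#2 0x4e→b9/s1 L1-HIT; vc=[]
#3 0x21→b4/s0 MISS; vc=[]
#4 0xc8→b25/s1 MISS; vc=[9]
#5 0x4c→b9/s1 VC-HIT; vc=[25]
#6 0x20→b4/s0 L1-HIT; vc=[25]
#7 0x4c→b9/s1 L1-HIT; vc=[25]
#8 0x45→b8/s0 MISS; vc=[25,4]
#9 0x21→b4/s0 VC-HIT; vc=[25,8]
#10 0x20→b4/s0 L1-HIT; vc=[25,8]
#11 0x43→b8/s0 VC-HIT; vc=[25,4]
#12 0xe1→b28/s0 MISS; vc=[25,4,8]
#13 0x26→b4/s0 VC-HIT; vc=[25,28,8]

VC = [25, 28, 8]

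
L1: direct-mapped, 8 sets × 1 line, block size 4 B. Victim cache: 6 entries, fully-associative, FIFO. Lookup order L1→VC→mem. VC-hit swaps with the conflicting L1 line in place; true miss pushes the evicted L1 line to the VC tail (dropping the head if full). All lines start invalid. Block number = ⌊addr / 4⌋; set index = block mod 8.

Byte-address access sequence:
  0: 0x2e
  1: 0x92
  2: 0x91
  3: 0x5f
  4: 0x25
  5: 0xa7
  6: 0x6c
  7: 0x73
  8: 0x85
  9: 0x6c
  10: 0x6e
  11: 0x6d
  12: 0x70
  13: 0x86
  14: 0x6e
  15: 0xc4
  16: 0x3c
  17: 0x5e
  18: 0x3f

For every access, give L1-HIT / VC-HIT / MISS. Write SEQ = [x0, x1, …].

#0 0x2e→b11/s3 MISS; vc=[]
#1 0x92→b36/s4 MISS; vc=[]
#2 0x91→b36/s4 L1-HIT; vc=[]
#3 0x5f→b23/s7 MISS; vc=[]
#4 0x25→b9/s1 MISS; vc=[]
#5 0xa7→b41/s1 MISS; vc=[9]
#6 0x6c→b27/s3 MISS; vc=[9,11]
#7 0x73→b28/s4 MISS; vc=[9,11,36]
#8 0x85→b33/s1 MISS; vc=[9,11,36,41]
#9 0x6c→b27/s3 L1-HIT; vc=[9,11,36,41]
#10 0x6e→b27/s3 L1-HIT; vc=[9,11,36,41]
#11 0x6d→b27/s3 L1-HIT; vc=[9,11,36,41]
#12 0x70→b28/s4 L1-HIT; vc=[9,11,36,41]
#13 0x86→b33/s1 L1-HIT; vc=[9,11,36,41]
#14 0x6e→b27/s3 L1-HIT; vc=[9,11,36,41]
#15 0xc4→b49/s1 MISS; vc=[9,11,36,41,33]
#16 0x3c→b15/s7 MISS; vc=[9,11,36,41,33,23]
#17 0x5e→b23/s7 VC-HIT; vc=[9,11,36,41,33,15]
#18 0x3f→b15/s7 VC-HIT; vc=[9,11,36,41,33,23]

SEQ = [MISS, MISS, L1-HIT, MISS, MISS, MISS, MISS, MISS, MISS, L1-HIT, L1-HIT, L1-HIT, L1-HIT, L1-HIT, L1-HIT, MISS, MISS, VC-HIT, VC-HIT]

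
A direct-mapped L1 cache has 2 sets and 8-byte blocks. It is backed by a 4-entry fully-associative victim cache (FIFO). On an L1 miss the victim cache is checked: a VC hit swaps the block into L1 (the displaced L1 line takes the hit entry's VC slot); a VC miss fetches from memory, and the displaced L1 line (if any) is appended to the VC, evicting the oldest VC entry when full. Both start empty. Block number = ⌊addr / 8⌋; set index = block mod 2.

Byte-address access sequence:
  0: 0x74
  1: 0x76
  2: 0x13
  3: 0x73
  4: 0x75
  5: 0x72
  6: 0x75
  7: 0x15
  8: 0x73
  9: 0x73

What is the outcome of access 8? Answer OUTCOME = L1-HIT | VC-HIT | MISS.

0: 0x74 (blk 14, set 0) → MISS  vc=[]
1: 0x76 (blk 14, set 0) → L1-HIT  vc=[]
2: 0x13 (blk 2, set 0) → MISS  vc=[14]
3: 0x73 (blk 14, set 0) → VC-HIT  vc=[2]
4: 0x75 (blk 14, set 0) → L1-HIT  vc=[2]
5: 0x72 (blk 14, set 0) → L1-HIT  vc=[2]
6: 0x75 (blk 14, set 0) → L1-HIT  vc=[2]
7: 0x15 (blk 2, set 0) → VC-HIT  vc=[14]
8: 0x73 (blk 14, set 0) → VC-HIT  vc=[2]
9: 0x73 (blk 14, set 0) → L1-HIT  vc=[2]

OUTCOME = VC-HIT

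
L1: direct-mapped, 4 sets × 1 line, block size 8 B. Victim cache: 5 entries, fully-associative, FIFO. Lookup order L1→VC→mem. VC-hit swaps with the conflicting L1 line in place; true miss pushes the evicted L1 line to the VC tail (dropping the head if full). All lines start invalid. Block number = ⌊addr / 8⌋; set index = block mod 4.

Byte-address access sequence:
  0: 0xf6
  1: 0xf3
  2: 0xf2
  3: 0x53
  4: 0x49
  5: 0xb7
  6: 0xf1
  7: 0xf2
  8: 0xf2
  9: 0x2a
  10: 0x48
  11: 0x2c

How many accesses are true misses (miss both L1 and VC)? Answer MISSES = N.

MISSES = 5

  [0] addr=0xf6 blk=30 s=2: MISS | VC []
  [1] addr=0xf3 blk=30 s=2: L1-HIT | VC []
  [2] addr=0xf2 blk=30 s=2: L1-HIT | VC []
  [3] addr=0x53 blk=10 s=2: MISS | VC [30]
  [4] addr=0x49 blk=9 s=1: MISS | VC [30]
  [5] addr=0xb7 blk=22 s=2: MISS | VC [30, 10]
  [6] addr=0xf1 blk=30 s=2: VC-HIT | VC [22, 10]
  [7] addr=0xf2 blk=30 s=2: L1-HIT | VC [22, 10]
  [8] addr=0xf2 blk=30 s=2: L1-HIT | VC [22, 10]
  [9] addr=0x2a blk=5 s=1: MISS | VC [22, 10, 9]
  [10] addr=0x48 blk=9 s=1: VC-HIT | VC [22, 10, 5]
  [11] addr=0x2c blk=5 s=1: VC-HIT | VC [22, 10, 9]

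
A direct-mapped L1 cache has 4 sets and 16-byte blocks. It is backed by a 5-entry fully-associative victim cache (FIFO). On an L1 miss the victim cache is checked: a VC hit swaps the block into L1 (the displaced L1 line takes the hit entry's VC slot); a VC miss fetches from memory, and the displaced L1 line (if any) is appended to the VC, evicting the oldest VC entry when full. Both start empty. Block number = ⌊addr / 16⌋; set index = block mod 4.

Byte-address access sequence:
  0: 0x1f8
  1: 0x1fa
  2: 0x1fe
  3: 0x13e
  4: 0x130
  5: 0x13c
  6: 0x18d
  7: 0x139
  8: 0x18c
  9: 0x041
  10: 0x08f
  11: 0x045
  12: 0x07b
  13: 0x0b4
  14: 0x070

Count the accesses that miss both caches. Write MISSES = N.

MISSES = 7

0: 0x1f8 (blk 31, set 3) → MISS  vc=[]
1: 0x1fa (blk 31, set 3) → L1-HIT  vc=[]
2: 0x1fe (blk 31, set 3) → L1-HIT  vc=[]
3: 0x13e (blk 19, set 3) → MISS  vc=[31]
4: 0x130 (blk 19, set 3) → L1-HIT  vc=[31]
5: 0x13c (blk 19, set 3) → L1-HIT  vc=[31]
6: 0x18d (blk 24, set 0) → MISS  vc=[31]
7: 0x139 (blk 19, set 3) → L1-HIT  vc=[31]
8: 0x18c (blk 24, set 0) → L1-HIT  vc=[31]
9: 0x41 (blk 4, set 0) → MISS  vc=[31, 24]
10: 0x8f (blk 8, set 0) → MISS  vc=[31, 24, 4]
11: 0x45 (blk 4, set 0) → VC-HIT  vc=[31, 24, 8]
12: 0x7b (blk 7, set 3) → MISS  vc=[31, 24, 8, 19]
13: 0xb4 (blk 11, set 3) → MISS  vc=[31, 24, 8, 19, 7]
14: 0x70 (blk 7, set 3) → VC-HIT  vc=[31, 24, 8, 19, 11]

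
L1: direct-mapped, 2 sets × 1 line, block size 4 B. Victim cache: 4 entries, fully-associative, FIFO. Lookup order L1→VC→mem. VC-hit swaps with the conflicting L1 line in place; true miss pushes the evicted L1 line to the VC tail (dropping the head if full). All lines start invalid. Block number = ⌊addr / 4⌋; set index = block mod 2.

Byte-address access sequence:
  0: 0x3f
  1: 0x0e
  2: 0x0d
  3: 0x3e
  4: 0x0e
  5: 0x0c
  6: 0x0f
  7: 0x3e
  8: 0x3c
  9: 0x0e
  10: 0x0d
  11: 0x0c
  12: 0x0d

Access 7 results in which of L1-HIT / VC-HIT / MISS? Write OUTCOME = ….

#0 0x3f→b15/s1 MISS; vc=[]
#1 0xe→b3/s1 MISS; vc=[15]
#2 0xd→b3/s1 L1-HIT; vc=[15]
#3 0x3e→b15/s1 VC-HIT; vc=[3]
#4 0xe→b3/s1 VC-HIT; vc=[15]
#5 0xc→b3/s1 L1-HIT; vc=[15]
#6 0xf→b3/s1 L1-HIT; vc=[15]
#7 0x3e→b15/s1 VC-HIT; vc=[3]
#8 0x3c→b15/s1 L1-HIT; vc=[3]
#9 0xe→b3/s1 VC-HIT; vc=[15]
#10 0xd→b3/s1 L1-HIT; vc=[15]
#11 0xc→b3/s1 L1-HIT; vc=[15]
#12 0xd→b3/s1 L1-HIT; vc=[15]

OUTCOME = VC-HIT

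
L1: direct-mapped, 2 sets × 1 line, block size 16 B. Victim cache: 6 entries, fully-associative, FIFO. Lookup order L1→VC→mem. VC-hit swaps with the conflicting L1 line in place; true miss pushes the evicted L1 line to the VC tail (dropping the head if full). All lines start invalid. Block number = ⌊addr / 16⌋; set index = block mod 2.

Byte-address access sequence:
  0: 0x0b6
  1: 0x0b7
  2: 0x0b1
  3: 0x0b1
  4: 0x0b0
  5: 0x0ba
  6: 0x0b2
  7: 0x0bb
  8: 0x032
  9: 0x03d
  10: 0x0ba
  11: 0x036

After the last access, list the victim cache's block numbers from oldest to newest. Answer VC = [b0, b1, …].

0: 0xb6 (blk 11, set 1) → MISS  vc=[]
1: 0xb7 (blk 11, set 1) → L1-HIT  vc=[]
2: 0xb1 (blk 11, set 1) → L1-HIT  vc=[]
3: 0xb1 (blk 11, set 1) → L1-HIT  vc=[]
4: 0xb0 (blk 11, set 1) → L1-HIT  vc=[]
5: 0xba (blk 11, set 1) → L1-HIT  vc=[]
6: 0xb2 (blk 11, set 1) → L1-HIT  vc=[]
7: 0xbb (blk 11, set 1) → L1-HIT  vc=[]
8: 0x32 (blk 3, set 1) → MISS  vc=[11]
9: 0x3d (blk 3, set 1) → L1-HIT  vc=[11]
10: 0xba (blk 11, set 1) → VC-HIT  vc=[3]
11: 0x36 (blk 3, set 1) → VC-HIT  vc=[11]

VC = [11]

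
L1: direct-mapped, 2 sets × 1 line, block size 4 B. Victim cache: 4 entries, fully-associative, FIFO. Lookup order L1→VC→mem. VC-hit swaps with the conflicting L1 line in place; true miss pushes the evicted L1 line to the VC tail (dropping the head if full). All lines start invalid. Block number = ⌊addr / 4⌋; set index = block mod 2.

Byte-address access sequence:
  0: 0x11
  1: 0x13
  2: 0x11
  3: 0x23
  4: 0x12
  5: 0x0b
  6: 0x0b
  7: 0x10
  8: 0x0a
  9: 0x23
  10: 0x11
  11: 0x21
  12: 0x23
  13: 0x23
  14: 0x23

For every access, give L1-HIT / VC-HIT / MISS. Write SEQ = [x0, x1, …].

SEQ = [MISS, L1-HIT, L1-HIT, MISS, VC-HIT, MISS, L1-HIT, VC-HIT, VC-HIT, VC-HIT, VC-HIT, VC-HIT, L1-HIT, L1-HIT, L1-HIT]

0: 0x11 (blk 4, set 0) → MISS  vc=[]
1: 0x13 (blk 4, set 0) → L1-HIT  vc=[]
2: 0x11 (blk 4, set 0) → L1-HIT  vc=[]
3: 0x23 (blk 8, set 0) → MISS  vc=[4]
4: 0x12 (blk 4, set 0) → VC-HIT  vc=[8]
5: 0xb (blk 2, set 0) → MISS  vc=[8, 4]
6: 0xb (blk 2, set 0) → L1-HIT  vc=[8, 4]
7: 0x10 (blk 4, set 0) → VC-HIT  vc=[8, 2]
8: 0xa (blk 2, set 0) → VC-HIT  vc=[8, 4]
9: 0x23 (blk 8, set 0) → VC-HIT  vc=[2, 4]
10: 0x11 (blk 4, set 0) → VC-HIT  vc=[2, 8]
11: 0x21 (blk 8, set 0) → VC-HIT  vc=[2, 4]
12: 0x23 (blk 8, set 0) → L1-HIT  vc=[2, 4]
13: 0x23 (blk 8, set 0) → L1-HIT  vc=[2, 4]
14: 0x23 (blk 8, set 0) → L1-HIT  vc=[2, 4]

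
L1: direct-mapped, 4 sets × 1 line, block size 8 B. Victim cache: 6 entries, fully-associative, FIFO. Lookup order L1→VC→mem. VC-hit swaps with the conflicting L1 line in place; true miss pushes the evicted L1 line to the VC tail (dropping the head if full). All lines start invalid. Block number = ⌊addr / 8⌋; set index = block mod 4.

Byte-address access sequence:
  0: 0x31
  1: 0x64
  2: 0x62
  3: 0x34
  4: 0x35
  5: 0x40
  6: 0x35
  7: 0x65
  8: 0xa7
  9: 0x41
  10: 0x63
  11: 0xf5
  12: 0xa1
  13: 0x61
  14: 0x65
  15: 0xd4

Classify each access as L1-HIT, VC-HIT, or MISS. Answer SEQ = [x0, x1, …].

SEQ = [MISS, MISS, L1-HIT, L1-HIT, L1-HIT, MISS, L1-HIT, VC-HIT, MISS, VC-HIT, VC-HIT, MISS, VC-HIT, VC-HIT, L1-HIT, MISS]

  [0] addr=0x31 blk=6 s=2: MISS | VC []
  [1] addr=0x64 blk=12 s=0: MISS | VC []
  [2] addr=0x62 blk=12 s=0: L1-HIT | VC []
  [3] addr=0x34 blk=6 s=2: L1-HIT | VC []
  [4] addr=0x35 blk=6 s=2: L1-HIT | VC []
  [5] addr=0x40 blk=8 s=0: MISS | VC [12]
  [6] addr=0x35 blk=6 s=2: L1-HIT | VC [12]
  [7] addr=0x65 blk=12 s=0: VC-HIT | VC [8]
  [8] addr=0xa7 blk=20 s=0: MISS | VC [8, 12]
  [9] addr=0x41 blk=8 s=0: VC-HIT | VC [20, 12]
  [10] addr=0x63 blk=12 s=0: VC-HIT | VC [20, 8]
  [11] addr=0xf5 blk=30 s=2: MISS | VC [20, 8, 6]
  [12] addr=0xa1 blk=20 s=0: VC-HIT | VC [12, 8, 6]
  [13] addr=0x61 blk=12 s=0: VC-HIT | VC [20, 8, 6]
  [14] addr=0x65 blk=12 s=0: L1-HIT | VC [20, 8, 6]
  [15] addr=0xd4 blk=26 s=2: MISS | VC [20, 8, 6, 30]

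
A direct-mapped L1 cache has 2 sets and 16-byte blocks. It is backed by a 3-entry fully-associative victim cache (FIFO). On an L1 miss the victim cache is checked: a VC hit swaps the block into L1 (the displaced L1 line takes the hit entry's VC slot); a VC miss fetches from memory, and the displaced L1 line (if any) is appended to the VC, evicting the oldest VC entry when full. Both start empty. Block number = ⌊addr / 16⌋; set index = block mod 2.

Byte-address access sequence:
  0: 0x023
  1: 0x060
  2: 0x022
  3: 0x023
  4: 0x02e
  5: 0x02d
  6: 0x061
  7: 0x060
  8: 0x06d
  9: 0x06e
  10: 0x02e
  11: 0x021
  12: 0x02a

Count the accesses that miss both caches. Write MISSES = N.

  [0] addr=0x23 blk=2 s=0: MISS | VC []
  [1] addr=0x60 blk=6 s=0: MISS | VC [2]
  [2] addr=0x22 blk=2 s=0: VC-HIT | VC [6]
  [3] addr=0x23 blk=2 s=0: L1-HIT | VC [6]
  [4] addr=0x2e blk=2 s=0: L1-HIT | VC [6]
  [5] addr=0x2d blk=2 s=0: L1-HIT | VC [6]
  [6] addr=0x61 blk=6 s=0: VC-HIT | VC [2]
  [7] addr=0x60 blk=6 s=0: L1-HIT | VC [2]
  [8] addr=0x6d blk=6 s=0: L1-HIT | VC [2]
  [9] addr=0x6e blk=6 s=0: L1-HIT | VC [2]
  [10] addr=0x2e blk=2 s=0: VC-HIT | VC [6]
  [11] addr=0x21 blk=2 s=0: L1-HIT | VC [6]
  [12] addr=0x2a blk=2 s=0: L1-HIT | VC [6]

MISSES = 2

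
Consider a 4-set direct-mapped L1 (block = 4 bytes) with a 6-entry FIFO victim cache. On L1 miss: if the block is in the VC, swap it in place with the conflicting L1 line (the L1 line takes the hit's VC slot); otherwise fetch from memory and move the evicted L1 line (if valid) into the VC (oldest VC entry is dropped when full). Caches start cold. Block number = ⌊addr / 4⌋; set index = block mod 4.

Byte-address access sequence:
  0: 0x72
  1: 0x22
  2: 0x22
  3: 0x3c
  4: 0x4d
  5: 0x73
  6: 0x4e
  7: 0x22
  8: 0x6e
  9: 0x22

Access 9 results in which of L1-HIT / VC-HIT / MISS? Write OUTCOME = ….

#0 0x72→b28/s0 MISS; vc=[]
#1 0x22→b8/s0 MISS; vc=[28]
#2 0x22→b8/s0 L1-HIT; vc=[28]
#3 0x3c→b15/s3 MISS; vc=[28]
#4 0x4d→b19/s3 MISS; vc=[28,15]
#5 0x73→b28/s0 VC-HIT; vc=[8,15]
#6 0x4e→b19/s3 L1-HIT; vc=[8,15]
#7 0x22→b8/s0 VC-HIT; vc=[28,15]
#8 0x6e→b27/s3 MISS; vc=[28,15,19]
#9 0x22→b8/s0 L1-HIT; vc=[28,15,19]

OUTCOME = L1-HIT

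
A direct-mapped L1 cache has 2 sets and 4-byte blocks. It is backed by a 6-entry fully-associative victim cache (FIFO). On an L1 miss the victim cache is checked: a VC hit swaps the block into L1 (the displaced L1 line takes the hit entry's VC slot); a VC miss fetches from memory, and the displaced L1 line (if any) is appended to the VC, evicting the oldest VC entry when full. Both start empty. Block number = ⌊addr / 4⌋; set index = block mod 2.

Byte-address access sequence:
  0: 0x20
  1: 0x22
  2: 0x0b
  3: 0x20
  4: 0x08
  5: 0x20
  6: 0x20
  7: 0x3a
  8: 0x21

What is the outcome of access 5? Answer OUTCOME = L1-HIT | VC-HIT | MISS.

0: 0x20 (blk 8, set 0) → MISS  vc=[]
1: 0x22 (blk 8, set 0) → L1-HIT  vc=[]
2: 0xb (blk 2, set 0) → MISS  vc=[8]
3: 0x20 (blk 8, set 0) → VC-HIT  vc=[2]
4: 0x8 (blk 2, set 0) → VC-HIT  vc=[8]
5: 0x20 (blk 8, set 0) → VC-HIT  vc=[2]
6: 0x20 (blk 8, set 0) → L1-HIT  vc=[2]
7: 0x3a (blk 14, set 0) → MISS  vc=[2, 8]
8: 0x21 (blk 8, set 0) → VC-HIT  vc=[2, 14]

OUTCOME = VC-HIT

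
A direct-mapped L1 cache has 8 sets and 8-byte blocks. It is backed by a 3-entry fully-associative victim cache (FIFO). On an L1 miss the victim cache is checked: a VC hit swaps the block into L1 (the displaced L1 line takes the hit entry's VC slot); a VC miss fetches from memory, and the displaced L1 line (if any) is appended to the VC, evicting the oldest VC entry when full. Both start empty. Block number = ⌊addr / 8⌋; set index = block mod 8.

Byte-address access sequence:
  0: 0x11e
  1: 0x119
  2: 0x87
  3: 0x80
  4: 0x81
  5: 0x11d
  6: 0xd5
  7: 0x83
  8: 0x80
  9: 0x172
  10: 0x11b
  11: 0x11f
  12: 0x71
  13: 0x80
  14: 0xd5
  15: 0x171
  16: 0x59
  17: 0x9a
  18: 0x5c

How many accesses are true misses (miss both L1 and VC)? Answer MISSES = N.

MISSES = 7

0: 0x11e (blk 35, set 3) → MISS  vc=[]
1: 0x119 (blk 35, set 3) → L1-HIT  vc=[]
2: 0x87 (blk 16, set 0) → MISS  vc=[]
3: 0x80 (blk 16, set 0) → L1-HIT  vc=[]
4: 0x81 (blk 16, set 0) → L1-HIT  vc=[]
5: 0x11d (blk 35, set 3) → L1-HIT  vc=[]
6: 0xd5 (blk 26, set 2) → MISS  vc=[]
7: 0x83 (blk 16, set 0) → L1-HIT  vc=[]
8: 0x80 (blk 16, set 0) → L1-HIT  vc=[]
9: 0x172 (blk 46, set 6) → MISS  vc=[]
10: 0x11b (blk 35, set 3) → L1-HIT  vc=[]
11: 0x11f (blk 35, set 3) → L1-HIT  vc=[]
12: 0x71 (blk 14, set 6) → MISS  vc=[46]
13: 0x80 (blk 16, set 0) → L1-HIT  vc=[46]
14: 0xd5 (blk 26, set 2) → L1-HIT  vc=[46]
15: 0x171 (blk 46, set 6) → VC-HIT  vc=[14]
16: 0x59 (blk 11, set 3) → MISS  vc=[14, 35]
17: 0x9a (blk 19, set 3) → MISS  vc=[14, 35, 11]
18: 0x5c (blk 11, set 3) → VC-HIT  vc=[14, 35, 19]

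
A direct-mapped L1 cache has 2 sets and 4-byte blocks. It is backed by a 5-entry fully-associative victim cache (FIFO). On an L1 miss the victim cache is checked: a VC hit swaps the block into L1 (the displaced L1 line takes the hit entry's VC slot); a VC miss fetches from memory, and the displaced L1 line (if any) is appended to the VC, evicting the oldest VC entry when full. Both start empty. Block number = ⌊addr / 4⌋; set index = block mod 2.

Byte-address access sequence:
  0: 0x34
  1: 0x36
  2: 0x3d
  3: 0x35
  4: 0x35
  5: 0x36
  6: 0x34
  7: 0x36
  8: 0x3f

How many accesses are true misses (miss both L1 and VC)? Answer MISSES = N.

MISSES = 2

0: 0x34 (blk 13, set 1) → MISS  vc=[]
1: 0x36 (blk 13, set 1) → L1-HIT  vc=[]
2: 0x3d (blk 15, set 1) → MISS  vc=[13]
3: 0x35 (blk 13, set 1) → VC-HIT  vc=[15]
4: 0x35 (blk 13, set 1) → L1-HIT  vc=[15]
5: 0x36 (blk 13, set 1) → L1-HIT  vc=[15]
6: 0x34 (blk 13, set 1) → L1-HIT  vc=[15]
7: 0x36 (blk 13, set 1) → L1-HIT  vc=[15]
8: 0x3f (blk 15, set 1) → VC-HIT  vc=[13]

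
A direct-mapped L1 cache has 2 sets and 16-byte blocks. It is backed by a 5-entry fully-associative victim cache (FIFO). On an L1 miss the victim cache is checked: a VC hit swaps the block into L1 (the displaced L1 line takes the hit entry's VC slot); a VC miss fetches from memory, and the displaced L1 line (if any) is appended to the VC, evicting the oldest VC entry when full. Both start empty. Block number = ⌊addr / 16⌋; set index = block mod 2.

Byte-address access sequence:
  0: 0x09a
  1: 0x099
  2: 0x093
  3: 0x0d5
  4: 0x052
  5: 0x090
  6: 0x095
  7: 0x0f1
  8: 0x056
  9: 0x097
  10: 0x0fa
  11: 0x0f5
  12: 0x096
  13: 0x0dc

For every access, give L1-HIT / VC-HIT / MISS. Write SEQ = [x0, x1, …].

SEQ = [MISS, L1-HIT, L1-HIT, MISS, MISS, VC-HIT, L1-HIT, MISS, VC-HIT, VC-HIT, VC-HIT, L1-HIT, VC-HIT, VC-HIT]

0: 0x9a (blk 9, set 1) → MISS  vc=[]
1: 0x99 (blk 9, set 1) → L1-HIT  vc=[]
2: 0x93 (blk 9, set 1) → L1-HIT  vc=[]
3: 0xd5 (blk 13, set 1) → MISS  vc=[9]
4: 0x52 (blk 5, set 1) → MISS  vc=[9, 13]
5: 0x90 (blk 9, set 1) → VC-HIT  vc=[5, 13]
6: 0x95 (blk 9, set 1) → L1-HIT  vc=[5, 13]
7: 0xf1 (blk 15, set 1) → MISS  vc=[5, 13, 9]
8: 0x56 (blk 5, set 1) → VC-HIT  vc=[15, 13, 9]
9: 0x97 (blk 9, set 1) → VC-HIT  vc=[15, 13, 5]
10: 0xfa (blk 15, set 1) → VC-HIT  vc=[9, 13, 5]
11: 0xf5 (blk 15, set 1) → L1-HIT  vc=[9, 13, 5]
12: 0x96 (blk 9, set 1) → VC-HIT  vc=[15, 13, 5]
13: 0xdc (blk 13, set 1) → VC-HIT  vc=[15, 9, 5]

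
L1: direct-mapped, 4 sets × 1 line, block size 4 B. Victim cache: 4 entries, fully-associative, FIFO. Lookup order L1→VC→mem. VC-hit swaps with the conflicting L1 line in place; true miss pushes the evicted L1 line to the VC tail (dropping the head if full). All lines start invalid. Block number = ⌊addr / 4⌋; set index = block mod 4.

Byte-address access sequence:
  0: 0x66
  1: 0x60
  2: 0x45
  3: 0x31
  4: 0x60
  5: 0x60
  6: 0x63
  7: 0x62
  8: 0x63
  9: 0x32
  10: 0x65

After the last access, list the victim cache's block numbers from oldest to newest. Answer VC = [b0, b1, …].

  [0] addr=0x66 blk=25 s=1: MISS | VC []
  [1] addr=0x60 blk=24 s=0: MISS | VC []
  [2] addr=0x45 blk=17 s=1: MISS | VC [25]
  [3] addr=0x31 blk=12 s=0: MISS | VC [25, 24]
  [4] addr=0x60 blk=24 s=0: VC-HIT | VC [25, 12]
  [5] addr=0x60 blk=24 s=0: L1-HIT | VC [25, 12]
  [6] addr=0x63 blk=24 s=0: L1-HIT | VC [25, 12]
  [7] addr=0x62 blk=24 s=0: L1-HIT | VC [25, 12]
  [8] addr=0x63 blk=24 s=0: L1-HIT | VC [25, 12]
  [9] addr=0x32 blk=12 s=0: VC-HIT | VC [25, 24]
  [10] addr=0x65 blk=25 s=1: VC-HIT | VC [17, 24]

VC = [17, 24]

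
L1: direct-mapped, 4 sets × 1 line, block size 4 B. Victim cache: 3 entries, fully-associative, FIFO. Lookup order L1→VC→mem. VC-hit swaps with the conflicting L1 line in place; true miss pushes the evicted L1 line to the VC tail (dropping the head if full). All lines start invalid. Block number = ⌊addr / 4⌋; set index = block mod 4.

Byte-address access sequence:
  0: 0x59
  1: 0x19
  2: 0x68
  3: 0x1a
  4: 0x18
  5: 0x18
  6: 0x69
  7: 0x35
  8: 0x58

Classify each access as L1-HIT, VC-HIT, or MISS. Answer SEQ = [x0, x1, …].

SEQ = [MISS, MISS, MISS, VC-HIT, L1-HIT, L1-HIT, VC-HIT, MISS, VC-HIT]

  [0] addr=0x59 blk=22 s=2: MISS | VC []
  [1] addr=0x19 blk=6 s=2: MISS | VC [22]
  [2] addr=0x68 blk=26 s=2: MISS | VC [22, 6]
  [3] addr=0x1a blk=6 s=2: VC-HIT | VC [22, 26]
  [4] addr=0x18 blk=6 s=2: L1-HIT | VC [22, 26]
  [5] addr=0x18 blk=6 s=2: L1-HIT | VC [22, 26]
  [6] addr=0x69 blk=26 s=2: VC-HIT | VC [22, 6]
  [7] addr=0x35 blk=13 s=1: MISS | VC [22, 6]
  [8] addr=0x58 blk=22 s=2: VC-HIT | VC [26, 6]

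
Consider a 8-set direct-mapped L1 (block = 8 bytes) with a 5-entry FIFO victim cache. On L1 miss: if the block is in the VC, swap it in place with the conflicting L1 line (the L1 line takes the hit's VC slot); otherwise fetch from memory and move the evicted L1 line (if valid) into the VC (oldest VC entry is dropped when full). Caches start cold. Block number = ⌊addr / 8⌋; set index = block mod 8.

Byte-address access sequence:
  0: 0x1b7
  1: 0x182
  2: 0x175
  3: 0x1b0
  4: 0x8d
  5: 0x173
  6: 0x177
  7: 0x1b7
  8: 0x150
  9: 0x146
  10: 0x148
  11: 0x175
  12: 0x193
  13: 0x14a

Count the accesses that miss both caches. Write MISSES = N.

MISSES = 8

  [0] addr=0x1b7 blk=54 s=6: MISS | VC []
  [1] addr=0x182 blk=48 s=0: MISS | VC []
  [2] addr=0x175 blk=46 s=6: MISS | VC [54]
  [3] addr=0x1b0 blk=54 s=6: VC-HIT | VC [46]
  [4] addr=0x8d blk=17 s=1: MISS | VC [46]
  [5] addr=0x173 blk=46 s=6: VC-HIT | VC [54]
  [6] addr=0x177 blk=46 s=6: L1-HIT | VC [54]
  [7] addr=0x1b7 blk=54 s=6: VC-HIT | VC [46]
  [8] addr=0x150 blk=42 s=2: MISS | VC [46]
  [9] addr=0x146 blk=40 s=0: MISS | VC [46, 48]
  [10] addr=0x148 blk=41 s=1: MISS | VC [46, 48, 17]
  [11] addr=0x175 blk=46 s=6: VC-HIT | VC [54, 48, 17]
  [12] addr=0x193 blk=50 s=2: MISS | VC [54, 48, 17, 42]
  [13] addr=0x14a blk=41 s=1: L1-HIT | VC [54, 48, 17, 42]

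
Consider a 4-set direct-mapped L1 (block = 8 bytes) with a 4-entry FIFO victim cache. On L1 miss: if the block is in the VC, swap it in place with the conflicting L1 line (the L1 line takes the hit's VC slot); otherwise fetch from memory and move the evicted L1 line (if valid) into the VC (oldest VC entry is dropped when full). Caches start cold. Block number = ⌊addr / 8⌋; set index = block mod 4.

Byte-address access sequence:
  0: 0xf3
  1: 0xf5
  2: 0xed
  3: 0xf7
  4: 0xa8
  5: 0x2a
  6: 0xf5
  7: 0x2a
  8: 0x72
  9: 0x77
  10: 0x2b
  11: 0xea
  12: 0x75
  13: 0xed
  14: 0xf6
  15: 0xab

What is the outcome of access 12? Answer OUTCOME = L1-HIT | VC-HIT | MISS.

  [0] addr=0xf3 blk=30 s=2: MISS | VC []
  [1] addr=0xf5 blk=30 s=2: L1-HIT | VC []
  [2] addr=0xed blk=29 s=1: MISS | VC []
  [3] addr=0xf7 blk=30 s=2: L1-HIT | VC []
  [4] addr=0xa8 blk=21 s=1: MISS | VC [29]
  [5] addr=0x2a blk=5 s=1: MISS | VC [29, 21]
  [6] addr=0xf5 blk=30 s=2: L1-HIT | VC [29, 21]
  [7] addr=0x2a blk=5 s=1: L1-HIT | VC [29, 21]
  [8] addr=0x72 blk=14 s=2: MISS | VC [29, 21, 30]
  [9] addr=0x77 blk=14 s=2: L1-HIT | VC [29, 21, 30]
  [10] addr=0x2b blk=5 s=1: L1-HIT | VC [29, 21, 30]
  [11] addr=0xea blk=29 s=1: VC-HIT | VC [5, 21, 30]
  [12] addr=0x75 blk=14 s=2: L1-HIT | VC [5, 21, 30]
  [13] addr=0xed blk=29 s=1: L1-HIT | VC [5, 21, 30]
  [14] addr=0xf6 blk=30 s=2: VC-HIT | VC [5, 21, 14]
  [15] addr=0xab blk=21 s=1: VC-HIT | VC [5, 29, 14]

OUTCOME = L1-HIT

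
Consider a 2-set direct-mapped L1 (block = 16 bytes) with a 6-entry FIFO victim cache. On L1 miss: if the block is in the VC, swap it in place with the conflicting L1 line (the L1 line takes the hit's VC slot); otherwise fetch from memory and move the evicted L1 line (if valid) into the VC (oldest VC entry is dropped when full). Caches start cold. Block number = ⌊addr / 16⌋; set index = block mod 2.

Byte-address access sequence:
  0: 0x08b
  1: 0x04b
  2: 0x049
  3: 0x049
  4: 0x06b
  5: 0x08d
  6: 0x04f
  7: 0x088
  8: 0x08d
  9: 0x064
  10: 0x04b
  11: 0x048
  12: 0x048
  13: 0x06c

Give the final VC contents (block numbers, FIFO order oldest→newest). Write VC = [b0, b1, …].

VC = [8, 4]

  [0] addr=0x8b blk=8 s=0: MISS | VC []
  [1] addr=0x4b blk=4 s=0: MISS | VC [8]
  [2] addr=0x49 blk=4 s=0: L1-HIT | VC [8]
  [3] addr=0x49 blk=4 s=0: L1-HIT | VC [8]
  [4] addr=0x6b blk=6 s=0: MISS | VC [8, 4]
  [5] addr=0x8d blk=8 s=0: VC-HIT | VC [6, 4]
  [6] addr=0x4f blk=4 s=0: VC-HIT | VC [6, 8]
  [7] addr=0x88 blk=8 s=0: VC-HIT | VC [6, 4]
  [8] addr=0x8d blk=8 s=0: L1-HIT | VC [6, 4]
  [9] addr=0x64 blk=6 s=0: VC-HIT | VC [8, 4]
  [10] addr=0x4b blk=4 s=0: VC-HIT | VC [8, 6]
  [11] addr=0x48 blk=4 s=0: L1-HIT | VC [8, 6]
  [12] addr=0x48 blk=4 s=0: L1-HIT | VC [8, 6]
  [13] addr=0x6c blk=6 s=0: VC-HIT | VC [8, 4]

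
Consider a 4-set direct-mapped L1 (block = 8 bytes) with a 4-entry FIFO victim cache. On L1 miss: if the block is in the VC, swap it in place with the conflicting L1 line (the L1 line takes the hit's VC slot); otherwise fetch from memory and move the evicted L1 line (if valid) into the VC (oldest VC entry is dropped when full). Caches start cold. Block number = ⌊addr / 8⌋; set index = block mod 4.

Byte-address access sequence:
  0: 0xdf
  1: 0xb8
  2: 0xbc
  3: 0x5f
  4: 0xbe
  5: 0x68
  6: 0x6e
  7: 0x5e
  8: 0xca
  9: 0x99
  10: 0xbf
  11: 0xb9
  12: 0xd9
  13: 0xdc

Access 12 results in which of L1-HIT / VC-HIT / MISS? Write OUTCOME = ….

OUTCOME = VC-HIT

  [0] addr=0xdf blk=27 s=3: MISS | VC []
  [1] addr=0xb8 blk=23 s=3: MISS | VC [27]
  [2] addr=0xbc blk=23 s=3: L1-HIT | VC [27]
  [3] addr=0x5f blk=11 s=3: MISS | VC [27, 23]
  [4] addr=0xbe blk=23 s=3: VC-HIT | VC [27, 11]
  [5] addr=0x68 blk=13 s=1: MISS | VC [27, 11]
  [6] addr=0x6e blk=13 s=1: L1-HIT | VC [27, 11]
  [7] addr=0x5e blk=11 s=3: VC-HIT | VC [27, 23]
  [8] addr=0xca blk=25 s=1: MISS | VC [27, 23, 13]
  [9] addr=0x99 blk=19 s=3: MISS | VC [27, 23, 13, 11]
  [10] addr=0xbf blk=23 s=3: VC-HIT | VC [27, 19, 13, 11]
  [11] addr=0xb9 blk=23 s=3: L1-HIT | VC [27, 19, 13, 11]
  [12] addr=0xd9 blk=27 s=3: VC-HIT | VC [23, 19, 13, 11]
  [13] addr=0xdc blk=27 s=3: L1-HIT | VC [23, 19, 13, 11]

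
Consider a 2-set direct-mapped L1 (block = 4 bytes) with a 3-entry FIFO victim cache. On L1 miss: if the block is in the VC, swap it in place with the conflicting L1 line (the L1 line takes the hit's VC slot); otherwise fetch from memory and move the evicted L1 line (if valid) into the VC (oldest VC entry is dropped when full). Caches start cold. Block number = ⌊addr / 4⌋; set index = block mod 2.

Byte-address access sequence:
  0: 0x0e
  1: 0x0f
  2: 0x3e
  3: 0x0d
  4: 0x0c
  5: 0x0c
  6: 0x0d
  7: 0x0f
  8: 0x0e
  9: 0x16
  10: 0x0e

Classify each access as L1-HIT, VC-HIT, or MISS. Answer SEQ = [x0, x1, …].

0: 0xe (blk 3, set 1) → MISS  vc=[]
1: 0xf (blk 3, set 1) → L1-HIT  vc=[]
2: 0x3e (blk 15, set 1) → MISS  vc=[3]
3: 0xd (blk 3, set 1) → VC-HIT  vc=[15]
4: 0xc (blk 3, set 1) → L1-HIT  vc=[15]
5: 0xc (blk 3, set 1) → L1-HIT  vc=[15]
6: 0xd (blk 3, set 1) → L1-HIT  vc=[15]
7: 0xf (blk 3, set 1) → L1-HIT  vc=[15]
8: 0xe (blk 3, set 1) → L1-HIT  vc=[15]
9: 0x16 (blk 5, set 1) → MISS  vc=[15, 3]
10: 0xe (blk 3, set 1) → VC-HIT  vc=[15, 5]

SEQ = [MISS, L1-HIT, MISS, VC-HIT, L1-HIT, L1-HIT, L1-HIT, L1-HIT, L1-HIT, MISS, VC-HIT]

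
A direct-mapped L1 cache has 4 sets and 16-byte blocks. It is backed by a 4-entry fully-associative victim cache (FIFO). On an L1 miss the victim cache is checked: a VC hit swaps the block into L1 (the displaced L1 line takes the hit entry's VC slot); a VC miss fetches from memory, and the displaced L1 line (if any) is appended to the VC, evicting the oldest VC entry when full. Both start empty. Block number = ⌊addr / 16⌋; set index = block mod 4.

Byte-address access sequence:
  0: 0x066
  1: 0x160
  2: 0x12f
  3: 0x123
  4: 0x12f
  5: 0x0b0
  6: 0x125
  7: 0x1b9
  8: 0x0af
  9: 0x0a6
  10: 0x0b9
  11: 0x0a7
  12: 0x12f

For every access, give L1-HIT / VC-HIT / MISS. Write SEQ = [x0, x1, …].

SEQ = [MISS, MISS, MISS, L1-HIT, L1-HIT, MISS, L1-HIT, MISS, MISS, L1-HIT, VC-HIT, L1-HIT, VC-HIT]

#0 0x66→b6/s2 MISS; vc=[]
#1 0x160→b22/s2 MISS; vc=[6]
#2 0x12f→b18/s2 MISS; vc=[6,22]
#3 0x123→b18/s2 L1-HIT; vc=[6,22]
#4 0x12f→b18/s2 L1-HIT; vc=[6,22]
#5 0xb0→b11/s3 MISS; vc=[6,22]
#6 0x125→b18/s2 L1-HIT; vc=[6,22]
#7 0x1b9→b27/s3 MISS; vc=[6,22,11]
#8 0xaf→b10/s2 MISS; vc=[6,22,11,18]
#9 0xa6→b10/s2 L1-HIT; vc=[6,22,11,18]
#10 0xb9→b11/s3 VC-HIT; vc=[6,22,27,18]
#11 0xa7→b10/s2 L1-HIT; vc=[6,22,27,18]
#12 0x12f→b18/s2 VC-HIT; vc=[6,22,27,10]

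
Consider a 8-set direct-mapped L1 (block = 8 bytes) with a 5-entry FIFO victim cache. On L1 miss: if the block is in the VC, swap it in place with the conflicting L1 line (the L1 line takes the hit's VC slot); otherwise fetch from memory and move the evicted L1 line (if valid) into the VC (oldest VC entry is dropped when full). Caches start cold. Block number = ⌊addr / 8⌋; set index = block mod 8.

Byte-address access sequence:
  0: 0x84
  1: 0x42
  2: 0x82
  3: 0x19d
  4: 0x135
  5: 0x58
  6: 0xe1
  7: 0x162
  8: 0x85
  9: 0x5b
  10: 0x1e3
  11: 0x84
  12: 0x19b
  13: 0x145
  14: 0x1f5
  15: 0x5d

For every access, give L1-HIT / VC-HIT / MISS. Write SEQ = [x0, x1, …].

SEQ = [MISS, MISS, VC-HIT, MISS, MISS, MISS, MISS, MISS, L1-HIT, L1-HIT, MISS, L1-HIT, VC-HIT, MISS, MISS, VC-HIT]

0: 0x84 (blk 16, set 0) → MISS  vc=[]
1: 0x42 (blk 8, set 0) → MISS  vc=[16]
2: 0x82 (blk 16, set 0) → VC-HIT  vc=[8]
3: 0x19d (blk 51, set 3) → MISS  vc=[8]
4: 0x135 (blk 38, set 6) → MISS  vc=[8]
5: 0x58 (blk 11, set 3) → MISS  vc=[8, 51]
6: 0xe1 (blk 28, set 4) → MISS  vc=[8, 51]
7: 0x162 (blk 44, set 4) → MISS  vc=[8, 51, 28]
8: 0x85 (blk 16, set 0) → L1-HIT  vc=[8, 51, 28]
9: 0x5b (blk 11, set 3) → L1-HIT  vc=[8, 51, 28]
10: 0x1e3 (blk 60, set 4) → MISS  vc=[8, 51, 28, 44]
11: 0x84 (blk 16, set 0) → L1-HIT  vc=[8, 51, 28, 44]
12: 0x19b (blk 51, set 3) → VC-HIT  vc=[8, 11, 28, 44]
13: 0x145 (blk 40, set 0) → MISS  vc=[8, 11, 28, 44, 16]
14: 0x1f5 (blk 62, set 6) → MISS  vc=[11, 28, 44, 16, 38]
15: 0x5d (blk 11, set 3) → VC-HIT  vc=[51, 28, 44, 16, 38]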